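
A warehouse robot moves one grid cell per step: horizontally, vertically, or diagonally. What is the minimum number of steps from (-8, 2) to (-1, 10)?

max(|x_i - y_i|) = max(|-8 - (-1)|, |2 - 10|) = max(7, 8) = 8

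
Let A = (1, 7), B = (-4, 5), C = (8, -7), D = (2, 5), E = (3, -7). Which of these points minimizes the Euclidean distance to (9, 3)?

Distances: d(A) ≈ 8.9443, d(B) ≈ 13.1529, d(C) ≈ 10.0499, d(D) ≈ 7.2801, d(E) ≈ 11.6619. Nearest: D = (2, 5) with distance 7.2801.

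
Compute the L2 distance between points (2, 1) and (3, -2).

(Σ|x_i - y_i|^2)^(1/2) = (|2 - 3|^2 + |1 - (-2)|^2)^(1/2)
= (1^2 + 3^2)^(1/2) = (1 + 9)^(1/2) = (10)^(1/2) ≈ 3.1623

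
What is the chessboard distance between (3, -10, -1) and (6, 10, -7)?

max(|x_i - y_i|) = max(|3 - 6|, |-10 - 10|, |-1 - (-7)|) = max(3, 20, 6) = 20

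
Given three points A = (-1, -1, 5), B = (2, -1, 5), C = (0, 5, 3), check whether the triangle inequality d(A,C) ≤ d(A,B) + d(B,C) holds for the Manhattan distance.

d(A,B) = 3 + 0 + 0 = 3, d(B,C) = 2 + 6 + 2 = 10, d(A,C) = 1 + 6 + 2 = 9.
d(A,C) = 9 ≤ 3 + 10 = 13. Triangle inequality is satisfied.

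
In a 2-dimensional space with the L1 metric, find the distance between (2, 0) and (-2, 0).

Σ|x_i - y_i| = |2 - (-2)| + |0 - 0| = 4 + 0 = 4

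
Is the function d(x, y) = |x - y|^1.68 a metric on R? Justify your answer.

No. d(x,y) = |x-y|^1.68 fails the triangle inequality since p = 1.68 > 1. Counterexample: x = -3, y = 7, z = 13. d(x,z) = |-3 - 13|^1.68 = 16^1.68 ≈ 105.4197, but d(x,y) + d(y,z) = 10^1.68 + 6^1.68 ≈ 47.863 + 20.2906 = 68.1536. Since 105.4197 > 68.1536, the triangle inequality is violated.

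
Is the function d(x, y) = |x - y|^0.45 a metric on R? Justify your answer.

Yes. With 0 < p = 0.45 ≤ 1, d(x,y) = |x-y|^0.45 is a metric on R. Non-negativity and symmetry are immediate; |x-y|^0.45 = 0 ⟺ |x-y| = 0 ⟺ x = y. For the triangle inequality, the function t ↦ t^0.45 is subadditive on [0,∞) when p ≤ 1, so |x-z|^0.45 ≤ (|x-y| + |y-z|)^0.45 ≤ |x-y|^0.45 + |y-z|^0.45.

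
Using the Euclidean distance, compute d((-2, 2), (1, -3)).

(Σ|x_i - y_i|^2)^(1/2) = (|-2 - 1|^2 + |2 - (-3)|^2)^(1/2)
= (3^2 + 5^2)^(1/2) = (9 + 25)^(1/2) = (34)^(1/2) ≈ 5.831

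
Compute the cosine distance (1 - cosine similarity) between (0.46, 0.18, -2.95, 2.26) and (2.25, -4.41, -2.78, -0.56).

With u = (0.46, 0.18, -2.95, 2.26), v = (2.25, -4.41, -2.78, -0.56):
u·v = 0.46·2.25 + 0.18·(-4.41) + (-2.95)·(-2.78) + 2.26·(-0.56) = 1.035 + (-0.7938) + 8.201 + (-1.2656) = 7.1766.
|u| = √(0.46² + 0.18² + (-2.95)² + 2.26²) = √(0.2116 + 0.0324 + 8.7025 + 5.1076) = √14.0541, |v| = √(2.25² + (-4.41)² + (-2.78)² + (-0.56)²) = √(5.0625 + 19.4481 + 7.7284 + 0.3136) = √32.5526.
cos θ = (u·v)/(|u||v|) = 7.1766/(√14.0541·√32.5526) ≈ 0.3355
Cosine distance = 1 - cos θ ≈ 1 - 0.3355 = 0.6645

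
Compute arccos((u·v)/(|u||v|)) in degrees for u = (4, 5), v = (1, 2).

With u = (4, 5), v = (1, 2):
u·v = 4·1 + 5·2 = 4 + 10 = 14.
|u| = √(4² + 5²) = √41, |v| = √(1² + 2²) = √5, so |u||v| = √(41·5) = √205.
cos θ = (u·v)/(|u||v|) = 14/√205 ≈ 0.977802
θ = arccos(0.977802) ≈ 12.09°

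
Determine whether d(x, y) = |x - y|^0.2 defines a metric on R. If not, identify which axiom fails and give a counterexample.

Yes. With 0 < p = 0.2 ≤ 1, d(x,y) = |x-y|^0.2 is a metric on R. Non-negativity and symmetry are immediate; |x-y|^0.2 = 0 ⟺ |x-y| = 0 ⟺ x = y. For the triangle inequality, the function t ↦ t^0.2 is subadditive on [0,∞) when p ≤ 1, so |x-z|^0.2 ≤ (|x-y| + |y-z|)^0.2 ≤ |x-y|^0.2 + |y-z|^0.2.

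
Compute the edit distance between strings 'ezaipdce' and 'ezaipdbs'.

Let D[i][j] be the edit distance between the first i characters of 'ezaipdce' and the first j characters of 'ezaipdbs', with D[i][0] = i, D[0][j] = j, and D[i][j] = D[i-1][j-1] if the characters match, else 1 + min(D[i-1][j], D[i][j-1], D[i-1][j-1]). Filling the table (rows: prefixes of 'ezaipdce', columns: prefixes of 'ezaipdbs'):
     ε  e  z  a  i  p  d  b  s
  ε  0  1  2  3  4  5  6  7  8
  e  1  0  1  2  3  4  5  6  7
  z  2  1  0  1  2  3  4  5  6
  a  3  2  1  0  1  2  3  4  5
  i  4  3  2  1  0  1  2  3  4
  p  5  4  3  2  1  0  1  2  3
  d  6  5  4  3  2  1  0  1  2
  c  7  6  5  4  3  2  1  1  2
  e  8  7  6  5  4  3  2  2  2
The bottom-right entry gives D[8][8] = 2, so no sequence of fewer than 2 edits works. Backtracking through the table gives one optimal edit sequence (2 edits):
  ezaipdce → ezaipdbe (sub c→b @7)
  ezaipdbe → ezaipdbs (sub e→s @8)
Edit distance = 2.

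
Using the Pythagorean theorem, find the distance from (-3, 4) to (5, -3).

√(Σ(x_i - y_i)²) = √((-3 - 5)² + (4 - (-3))²)
= √((-8)² + 7²) = √(64 + 49) = √113 ≈ 10.6301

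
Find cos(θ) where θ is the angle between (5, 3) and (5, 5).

With u = (5, 3), v = (5, 5):
u·v = 5·5 + 3·5 = 25 + 15 = 40.
|u| = √(5² + 3²) = √34, |v| = √(5² + 5²) = √50, so |u||v| = √(34·50) = √1700.
cos θ = (u·v)/(|u||v|) = 40/√1700 ≈ 0.9701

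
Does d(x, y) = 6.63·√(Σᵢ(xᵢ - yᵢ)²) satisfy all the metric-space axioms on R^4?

Yes. The L2 (Euclidean) norm induces a metric on R^4, and multiplying a metric by a positive constant 6.63 > 0 preserves all four axioms: non-negativity (6.63·||x-y|| ≥ 0), identity (6.63·||x-y|| = 0 ⟺ ||x-y|| = 0 ⟺ x = y), symmetry (||x-y|| = ||y-x||), and the triangle inequality (6.63·||x-z|| ≤ 6.63·||x-y|| + 6.63·||y-z||). So d is a metric.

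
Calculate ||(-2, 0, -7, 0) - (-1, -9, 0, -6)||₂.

√(Σ(x_i - y_i)²) = √((-2 - (-1))² + (0 - (-9))² + (-7 - 0)² + (0 - (-6))²)
= √((-1)² + 9² + (-7)² + 6²) = √(1 + 81 + 49 + 36) = √167 ≈ 12.9228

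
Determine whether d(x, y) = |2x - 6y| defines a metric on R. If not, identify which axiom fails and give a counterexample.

No. d fails symmetry: d(2, 9) = |2·2 - 6·9| = |-50| = 50, but d(9, 2) = |2·9 - 6·2| = |6| = 6. Since 50 ≠ 6, d(x,y) ≠ d(y,x) in general.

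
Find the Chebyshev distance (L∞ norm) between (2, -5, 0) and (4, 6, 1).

max(|x_i - y_i|) = max(|2 - 4|, |-5 - 6|, |0 - 1|) = max(2, 11, 1) = 11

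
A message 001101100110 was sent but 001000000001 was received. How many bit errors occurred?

Differing positions: 4, 6, 7, 10, 11, 12. Hamming distance = 6.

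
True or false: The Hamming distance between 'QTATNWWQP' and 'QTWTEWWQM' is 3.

Differing positions: 3, 5, 9. Hamming distance = 3, so the claim is true.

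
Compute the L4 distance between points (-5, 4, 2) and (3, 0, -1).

(Σ|x_i - y_i|^4)^(1/4) = (|-5 - 3|^4 + |4 - 0|^4 + |2 - (-1)|^4)^(1/4)
= (8^4 + 4^4 + 3^4)^(1/4) = (4096 + 256 + 81)^(1/4) = (4433)^(1/4) ≈ 8.1597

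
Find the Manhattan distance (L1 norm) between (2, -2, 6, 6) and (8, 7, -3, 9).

Σ|x_i - y_i| = |2 - 8| + |-2 - 7| + |6 - (-3)| + |6 - 9| = 6 + 9 + 9 + 3 = 27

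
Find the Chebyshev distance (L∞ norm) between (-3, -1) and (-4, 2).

max(|x_i - y_i|) = max(|-3 - (-4)|, |-1 - 2|) = max(1, 3) = 3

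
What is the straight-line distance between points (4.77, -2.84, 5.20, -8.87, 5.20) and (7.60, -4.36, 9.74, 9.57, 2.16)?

√(Σ(x_i - y_i)²) = √((4.77 - 7.6)² + (-2.84 - (-4.36))² + (5.2 - 9.74)² + (-8.87 - 9.57)² + (5.2 - 2.16)²)
= √((-2.83)² + 1.52² + (-4.54)² + (-18.44)² + 3.04²) = √(8.0089 + 2.3104 + 20.6116 + 340.0336 + 9.2416) = √380.2061 ≈ 19.4989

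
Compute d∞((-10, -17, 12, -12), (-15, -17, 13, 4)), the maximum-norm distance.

max(|x_i - y_i|) = max(|-10 - (-15)|, |-17 - (-17)|, |12 - 13|, |-12 - 4|) = max(5, 0, 1, 16) = 16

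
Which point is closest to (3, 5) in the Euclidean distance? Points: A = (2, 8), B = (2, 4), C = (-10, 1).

Distances: d(A) ≈ 3.1623, d(B) ≈ 1.4142, d(C) ≈ 13.6015. Nearest: B = (2, 4) with distance 1.4142.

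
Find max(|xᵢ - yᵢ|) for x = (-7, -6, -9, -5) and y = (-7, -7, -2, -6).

max(|x_i - y_i|) = max(|-7 - (-7)|, |-6 - (-7)|, |-9 - (-2)|, |-5 - (-6)|) = max(0, 1, 7, 1) = 7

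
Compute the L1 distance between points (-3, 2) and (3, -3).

Σ|x_i - y_i| = |-3 - 3| + |2 - (-3)| = 6 + 5 = 11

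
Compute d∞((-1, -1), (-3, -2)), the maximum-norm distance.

max(|x_i - y_i|) = max(|-1 - (-3)|, |-1 - (-2)|) = max(2, 1) = 2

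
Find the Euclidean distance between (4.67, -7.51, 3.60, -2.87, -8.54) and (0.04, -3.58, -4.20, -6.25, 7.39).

√(Σ(x_i - y_i)²) = √((4.67 - 0.04)² + (-7.51 - (-3.58))² + (3.6 - (-4.2))² + (-2.87 - (-6.25))² + (-8.54 - 7.39)²)
= √(4.63² + (-3.93)² + 7.8² + 3.38² + (-15.93)²) = √(21.4369 + 15.4449 + 60.84 + 11.4244 + 253.7649) = √362.9111 ≈ 19.0502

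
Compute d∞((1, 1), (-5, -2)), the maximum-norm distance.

max(|x_i - y_i|) = max(|1 - (-5)|, |1 - (-2)|) = max(6, 3) = 6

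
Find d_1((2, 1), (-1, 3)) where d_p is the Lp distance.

Σ|x_i - y_i| = |2 - (-1)| + |1 - 3| = 3 + 2 = 5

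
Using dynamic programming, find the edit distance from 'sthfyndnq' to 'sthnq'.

Let D[i][j] be the edit distance between the first i characters of 'sthfyndnq' and the first j characters of 'sthnq', with D[i][0] = i, D[0][j] = j, and D[i][j] = D[i-1][j-1] if the characters match, else 1 + min(D[i-1][j], D[i][j-1], D[i-1][j-1]). Filling the table (rows: prefixes of 'sthfyndnq', columns: prefixes of 'sthnq'):
     ε  s  t  h  n  q
  ε  0  1  2  3  4  5
  s  1  0  1  2  3  4
  t  2  1  0  1  2  3
  h  3  2  1  0  1  2
  f  4  3  2  1  1  2
  y  5  4  3  2  2  2
  n  6  5  4  3  2  3
  d  7  6  5  4  3  3
  n  8  7  6  5  4  4
  q  9  8  7  6  5  4
The bottom-right entry gives D[9][5] = 4, so no sequence of fewer than 4 edits works. Backtracking through the table gives one optimal edit sequence (4 edits):
  sthfyndnq → sthyndnq (del f @4)
  sthyndnq → sthndnq (del y @4)
  sthndnq → sthdnq (del n @4)
  sthdnq → sthnq (del d @4)
Edit distance = 4.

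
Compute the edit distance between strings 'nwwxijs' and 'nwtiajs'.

Let D[i][j] be the edit distance between the first i characters of 'nwwxijs' and the first j characters of 'nwtiajs', with D[i][0] = i, D[0][j] = j, and D[i][j] = D[i-1][j-1] if the characters match, else 1 + min(D[i-1][j], D[i][j-1], D[i-1][j-1]). Filling the table (rows: prefixes of 'nwwxijs', columns: prefixes of 'nwtiajs'):
     ε  n  w  t  i  a  j  s
  ε  0  1  2  3  4  5  6  7
  n  1  0  1  2  3  4  5  6
  w  2  1  0  1  2  3  4  5
  w  3  2  1  1  2  3  4  5
  x  4  3  2  2  2  3  4  5
  i  5  4  3  3  2  3  4  5
  j  6  5  4  4  3  3  3  4
  s  7  6  5  5  4  4  4  3
The bottom-right entry gives D[7][7] = 3, so no sequence of fewer than 3 edits works. Backtracking through the table gives one optimal edit sequence (3 edits):
  nwwxijs → nwtxijs (sub w→t @3)
  nwtxijs → nwtiijs (sub x→i @4)
  nwtiijs → nwtiajs (sub i→a @5)
Edit distance = 3.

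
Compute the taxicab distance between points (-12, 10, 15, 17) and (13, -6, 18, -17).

Σ|x_i - y_i| = |-12 - 13| + |10 - (-6)| + |15 - 18| + |17 - (-17)| = 25 + 16 + 3 + 34 = 78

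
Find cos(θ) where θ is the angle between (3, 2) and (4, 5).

With u = (3, 2), v = (4, 5):
u·v = 3·4 + 2·5 = 12 + 10 = 22.
|u| = √(3² + 2²) = √13, |v| = √(4² + 5²) = √41, so |u||v| = √(13·41) = √533.
cos θ = (u·v)/(|u||v|) = 22/√533 ≈ 0.9529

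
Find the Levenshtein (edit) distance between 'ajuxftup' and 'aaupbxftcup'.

Let D[i][j] be the edit distance between the first i characters of 'ajuxftup' and the first j characters of 'aaupbxftcup', with D[i][0] = i, D[0][j] = j, and D[i][j] = D[i-1][j-1] if the characters match, else 1 + min(D[i-1][j], D[i][j-1], D[i-1][j-1]). Filling the table (rows: prefixes of 'ajuxftup', columns: prefixes of 'aaupbxftcup'):
     ε  a  a  u  p  b  x  f  t  c  u  p
  ε  0  1  2  3  4  5  6  7  8  9 10 11
  a  1  0  1  2  3  4  5  6  7  8  9 10
  j  2  1  1  2  3  4  5  6  7  8  9 10
  u  3  2  2  1  2  3  4  5  6  7  8  9
  x  4  3  3  2  2  3  3  4  5  6  7  8
  f  5  4  4  3  3  3  4  3  4  5  6  7
  t  6  5  5  4  4  4  4  4  3  4  5  6
  u  7  6  6  5  5  5  5  5  4  4  4  5
  p  8  7  7  6  5  6  6  6  5  5  5  4
The bottom-right entry gives D[8][11] = 4, so no sequence of fewer than 4 edits works. Backtracking through the table gives one optimal edit sequence (4 edits):
  ajuxftup → aauxftup (sub j→a @2)
  aauxftup → aaupxftup (ins p @4)
  aaupxftup → aaupbxftup (ins b @5)
  aaupbxftup → aaupbxftcup (ins c @9)
Edit distance = 4.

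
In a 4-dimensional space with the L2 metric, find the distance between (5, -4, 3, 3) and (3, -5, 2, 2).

(Σ|x_i - y_i|^2)^(1/2) = (|5 - 3|^2 + |-4 - (-5)|^2 + |3 - 2|^2 + |3 - 2|^2)^(1/2)
= (2^2 + 1^2 + 1^2 + 1^2)^(1/2) = (4 + 1 + 1 + 1)^(1/2) = (7)^(1/2) ≈ 2.6458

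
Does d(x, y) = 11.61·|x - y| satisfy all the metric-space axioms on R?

Yes. Since |x - y| is a metric on R and 11.61 > 0, the positive scalar multiple 11.61·|x - y| is also a metric: scaling by a positive constant preserves non-negativity, identity (d=0 ⟺ |x-y|=0 ⟺ x=y), symmetry, and the triangle inequality.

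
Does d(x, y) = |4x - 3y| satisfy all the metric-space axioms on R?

No. d fails symmetry: d(5, 8) = |4·5 - 3·8| = |-4| = 4, but d(8, 5) = |4·8 - 3·5| = |17| = 17. Since 4 ≠ 17, d(x,y) ≠ d(y,x) in general.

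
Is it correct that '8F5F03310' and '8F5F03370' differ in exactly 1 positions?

Differing positions: 8. Hamming distance = 1, so the claim is true.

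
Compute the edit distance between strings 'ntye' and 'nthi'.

Let D[i][j] be the edit distance between the first i characters of 'ntye' and the first j characters of 'nthi', with D[i][0] = i, D[0][j] = j, and D[i][j] = D[i-1][j-1] if the characters match, else 1 + min(D[i-1][j], D[i][j-1], D[i-1][j-1]). Filling the table (rows: prefixes of 'ntye', columns: prefixes of 'nthi'):
     ε  n  t  h  i
  ε  0  1  2  3  4
  n  1  0  1  2  3
  t  2  1  0  1  2
  y  3  2  1  1  2
  e  4  3  2  2  2
The bottom-right entry gives D[4][4] = 2, so no sequence of fewer than 2 edits works. Backtracking through the table gives one optimal edit sequence (2 edits):
  ntye → nthe (sub y→h @3)
  nthe → nthi (sub e→i @4)
Edit distance = 2.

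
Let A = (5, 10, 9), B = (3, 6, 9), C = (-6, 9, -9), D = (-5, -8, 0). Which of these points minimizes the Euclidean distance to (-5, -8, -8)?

Distances: d(A) ≈ 26.7021, d(B) ≈ 23.4307, d(C) ≈ 17.0587, d(D) = 8. Nearest: D = (-5, -8, 0) with distance 8.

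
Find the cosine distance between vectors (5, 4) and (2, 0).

With u = (5, 4), v = (2, 0):
u·v = 5·2 + 4·0 = 10 + 0 = 10.
|u| = √(5² + 4²) = √41, |v| = √(2² + 0²) = √4, so |u||v| = √(41·4) = √164.
cos θ = (u·v)/(|u||v|) = 10/√164 ≈ 0.7809
Cosine distance = 1 - cos θ ≈ 1 - 0.7809 = 0.2191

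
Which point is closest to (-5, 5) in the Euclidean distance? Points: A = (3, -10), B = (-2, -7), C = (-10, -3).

Distances: d(A) = 17, d(B) ≈ 12.3693, d(C) ≈ 9.434. Nearest: C = (-10, -3) with distance 9.434.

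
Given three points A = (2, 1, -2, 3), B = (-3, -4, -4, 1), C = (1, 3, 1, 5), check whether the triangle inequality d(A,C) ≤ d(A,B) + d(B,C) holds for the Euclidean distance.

d(A,B) = √(5² + 5² + 2² + 2²) = √58 ≈ 7.6158, d(B,C) = √(4² + 7² + 5² + 4²) = √106 ≈ 10.2956, d(A,C) = √(1² + 2² + 3² + 2²) = √18 ≈ 4.2426.
d(A,C) ≈ 4.2426 ≤ 7.6158 + 10.2956 = 17.9114. Triangle inequality is satisfied.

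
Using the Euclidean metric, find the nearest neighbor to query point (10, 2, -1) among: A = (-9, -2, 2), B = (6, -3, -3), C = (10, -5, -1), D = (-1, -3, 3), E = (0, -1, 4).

Distances: d(A) ≈ 19.6469, d(B) ≈ 6.7082, d(C) = 7, d(D) ≈ 12.7279, d(E) ≈ 11.5758. Nearest: B = (6, -3, -3) with distance 6.7082.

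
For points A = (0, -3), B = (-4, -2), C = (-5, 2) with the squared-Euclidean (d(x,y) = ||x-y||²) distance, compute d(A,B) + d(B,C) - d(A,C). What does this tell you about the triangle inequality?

d(A,B) = 4² + 1² = 17, d(B,C) = 1² + 4² = 17, d(A,C) = 5² + 5² = 50.
d(A,B) + d(B,C) - d(A,C) = 17 + 17 - 50 = 34 - 50 = -16. This is < 0, so the triangle inequality FAILS for these points (squared-Euclidean is not a metric).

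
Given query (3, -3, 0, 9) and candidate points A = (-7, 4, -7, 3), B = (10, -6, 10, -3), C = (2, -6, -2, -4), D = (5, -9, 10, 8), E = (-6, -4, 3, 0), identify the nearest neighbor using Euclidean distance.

Distances: d(A) ≈ 15.2971, d(B) ≈ 17.3781, d(C) ≈ 13.5277, d(D) ≈ 11.8743, d(E) ≈ 13.1149. Nearest: D = (5, -9, 10, 8) with distance 11.8743.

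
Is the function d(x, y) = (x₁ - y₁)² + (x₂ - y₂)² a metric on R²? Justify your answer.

No. The squared Euclidean distance fails the triangle inequality. Counterexample: x = (0, 0), y = (2, 4), z = (4, 8). d(x,z) = 4² + 8² = 80, but d(x,y) + d(y,z) = (2² + 4²) + (2² + 4²) = 20 + 20 = 40. Since 80 > 40, the triangle inequality is violated. (Note: √d, the ordinary Euclidean distance, IS a metric.)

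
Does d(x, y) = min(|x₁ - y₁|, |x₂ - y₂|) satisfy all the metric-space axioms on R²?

No. d fails identity of indiscernibles: take x = (0, 0) and y = (0, 9). Then d(x,y) = min(|0 - 0|, |0 - 9|) = min(0, 9) = 0, yet x ≠ y.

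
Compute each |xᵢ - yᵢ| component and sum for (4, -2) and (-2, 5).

Σ|x_i - y_i| = |4 - (-2)| + |-2 - 5| = 6 + 7 = 13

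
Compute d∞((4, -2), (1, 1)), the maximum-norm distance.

max(|x_i - y_i|) = max(|4 - 1|, |-2 - 1|) = max(3, 3) = 3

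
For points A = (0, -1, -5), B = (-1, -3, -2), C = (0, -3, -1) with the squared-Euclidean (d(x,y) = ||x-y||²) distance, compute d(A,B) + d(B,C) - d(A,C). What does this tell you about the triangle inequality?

d(A,B) = 1² + 2² + 3² = 14, d(B,C) = 1² + 0² + 1² = 2, d(A,C) = 0² + 2² + 4² = 20.
d(A,B) + d(B,C) - d(A,C) = 14 + 2 - 20 = 16 - 20 = -4. This is < 0, so the triangle inequality FAILS for these points (squared-Euclidean is not a metric).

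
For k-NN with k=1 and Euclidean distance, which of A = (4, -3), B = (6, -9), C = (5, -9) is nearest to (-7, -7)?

Distances: d(A) ≈ 11.7047, d(B) ≈ 13.1529, d(C) ≈ 12.1655. Nearest: A = (4, -3) with distance 11.7047.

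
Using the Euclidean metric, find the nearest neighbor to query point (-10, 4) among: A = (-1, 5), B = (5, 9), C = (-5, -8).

Distances: d(A) ≈ 9.0554, d(B) ≈ 15.8114, d(C) = 13. Nearest: A = (-1, 5) with distance 9.0554.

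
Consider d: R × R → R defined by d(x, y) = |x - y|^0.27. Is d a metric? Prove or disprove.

Yes. With 0 < p = 0.27 ≤ 1, d(x,y) = |x-y|^0.27 is a metric on R. Non-negativity and symmetry are immediate; |x-y|^0.27 = 0 ⟺ |x-y| = 0 ⟺ x = y. For the triangle inequality, the function t ↦ t^0.27 is subadditive on [0,∞) when p ≤ 1, so |x-z|^0.27 ≤ (|x-y| + |y-z|)^0.27 ≤ |x-y|^0.27 + |y-z|^0.27.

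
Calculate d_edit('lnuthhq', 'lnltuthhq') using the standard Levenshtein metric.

Let D[i][j] be the edit distance between the first i characters of 'lnuthhq' and the first j characters of 'lnltuthhq', with D[i][0] = i, D[0][j] = j, and D[i][j] = D[i-1][j-1] if the characters match, else 1 + min(D[i-1][j], D[i][j-1], D[i-1][j-1]). Filling the table (rows: prefixes of 'lnuthhq', columns: prefixes of 'lnltuthhq'):
     ε  l  n  l  t  u  t  h  h  q
  ε  0  1  2  3  4  5  6  7  8  9
  l  1  0  1  2  3  4  5  6  7  8
  n  2  1  0  1  2  3  4  5  6  7
  u  3  2  1  1  2  2  3  4  5  6
  t  4  3  2  2  1  2  2  3  4  5
  h  5  4  3  3  2  2  3  2  3  4
  h  6  5  4  4  3  3  3  3  2  3
  q  7  6  5  5  4  4  4  4  3  2
The bottom-right entry gives D[7][9] = 2, so no sequence of fewer than 2 edits works. Backtracking through the table gives one optimal edit sequence (2 edits):
  lnuthhq → lnluthhq (ins l @3)
  lnluthhq → lnltuthhq (ins t @4)
Edit distance = 2.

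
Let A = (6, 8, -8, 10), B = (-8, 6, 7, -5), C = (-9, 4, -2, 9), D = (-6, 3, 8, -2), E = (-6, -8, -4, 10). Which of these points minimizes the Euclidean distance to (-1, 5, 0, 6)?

Distances: d(A) ≈ 11.7473, d(B) ≈ 14.8324, d(C) ≈ 8.8318, d(D) ≈ 12.53, d(E) ≈ 15.0333. Nearest: C = (-9, 4, -2, 9) with distance 8.8318.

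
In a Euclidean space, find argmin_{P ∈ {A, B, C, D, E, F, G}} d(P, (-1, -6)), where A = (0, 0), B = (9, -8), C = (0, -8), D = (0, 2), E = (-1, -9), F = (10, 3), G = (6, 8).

Distances: d(A) ≈ 6.0828, d(B) ≈ 10.198, d(C) ≈ 2.2361, d(D) ≈ 8.0623, d(E) = 3, d(F) ≈ 14.2127, d(G) ≈ 15.6525. Nearest: C = (0, -8) with distance 2.2361.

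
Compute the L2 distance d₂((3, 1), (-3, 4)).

√(Σ(x_i - y_i)²) = √((3 - (-3))² + (1 - 4)²)
= √(6² + (-3)²) = √(36 + 9) = √45 ≈ 6.7082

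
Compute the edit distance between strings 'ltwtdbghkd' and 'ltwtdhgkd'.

Let D[i][j] be the edit distance between the first i characters of 'ltwtdbghkd' and the first j characters of 'ltwtdhgkd', with D[i][0] = i, D[0][j] = j, and D[i][j] = D[i-1][j-1] if the characters match, else 1 + min(D[i-1][j], D[i][j-1], D[i-1][j-1]). Filling the table (rows: prefixes of 'ltwtdbghkd', columns: prefixes of 'ltwtdhgkd'):
     ε  l  t  w  t  d  h  g  k  d
  ε  0  1  2  3  4  5  6  7  8  9
  l  1  0  1  2  3  4  5  6  7  8
  t  2  1  0  1  2  3  4  5  6  7
  w  3  2  1  0  1  2  3  4  5  6
  t  4  3  2  1  0  1  2  3  4  5
  d  5  4  3  2  1  0  1  2  3  4
  b  6  5  4  3  2  1  1  2  3  4
  g  7  6  5  4  3  2  2  1  2  3
  h  8  7  6  5  4  3  2  2  2  3
  k  9  8  7  6  5  4  3  3  2  3
  d 10  9  8  7  6  5  4  4  3  2
The bottom-right entry gives D[10][9] = 2, so no sequence of fewer than 2 edits works. Backtracking through the table gives one optimal edit sequence (2 edits):
  ltwtdbghkd → ltwtdhghkd (sub b→h @6)
  ltwtdhghkd → ltwtdhgkd (del h @8)
Edit distance = 2.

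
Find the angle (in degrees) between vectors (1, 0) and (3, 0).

With u = (1, 0), v = (3, 0):
u·v = 1·3 + 0·0 = 3 + 0 = 3.
|u| = √(1² + 0²) = √1, |v| = √(3² + 0²) = √9, so |u||v| = √(1·9) = √9 = 3.
cos θ = (u·v)/(|u||v|) = 3/3 = 1 (the vectors are parallel, pointing the same way)
θ = arccos(1) = 0°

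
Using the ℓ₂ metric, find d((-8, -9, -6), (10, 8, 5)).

√(Σ(x_i - y_i)²) = √((-8 - 10)² + (-9 - 8)² + (-6 - 5)²)
= √((-18)² + (-17)² + (-11)²) = √(324 + 289 + 121) = √734 ≈ 27.0924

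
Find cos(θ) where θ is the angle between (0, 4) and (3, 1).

With u = (0, 4), v = (3, 1):
u·v = 0·3 + 4·1 = 0 + 4 = 4.
|u| = √(0² + 4²) = √16, |v| = √(3² + 1²) = √10, so |u||v| = √(16·10) = √160.
cos θ = (u·v)/(|u||v|) = 4/√160 ≈ 0.3162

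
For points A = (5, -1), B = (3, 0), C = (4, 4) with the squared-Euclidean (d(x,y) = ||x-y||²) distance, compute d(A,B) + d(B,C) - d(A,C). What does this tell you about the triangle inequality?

d(A,B) = 2² + 1² = 5, d(B,C) = 1² + 4² = 17, d(A,C) = 1² + 5² = 26.
d(A,B) + d(B,C) - d(A,C) = 5 + 17 - 26 = 22 - 26 = -4. This is < 0, so the triangle inequality FAILS for these points (squared-Euclidean is not a metric).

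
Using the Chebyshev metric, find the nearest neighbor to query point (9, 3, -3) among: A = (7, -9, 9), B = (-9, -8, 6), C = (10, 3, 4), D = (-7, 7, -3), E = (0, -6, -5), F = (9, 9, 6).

Distances: d(A) = 12, d(B) = 18, d(C) = 7, d(D) = 16, d(E) = 9, d(F) = 9. Nearest: C = (10, 3, 4) with distance 7.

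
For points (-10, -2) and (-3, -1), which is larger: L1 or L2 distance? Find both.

L1 = |-10 - (-3)| + |-2 - (-1)| = 7 + 1 = 8
L2 = √(7² + 1²) = √50 ≈ 7.0711
L1 ≥ L2 always (equality iff movement is along one axis); L1 > L2 here.
Ratio L1/L2 = 8/√50 ≈ 1.1314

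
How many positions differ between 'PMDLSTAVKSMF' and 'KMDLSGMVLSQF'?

Differing positions: 1, 6, 7, 9, 11. Hamming distance = 5.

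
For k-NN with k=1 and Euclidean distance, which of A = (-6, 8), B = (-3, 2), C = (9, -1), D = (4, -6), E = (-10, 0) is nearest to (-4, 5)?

Distances: d(A) ≈ 3.6056, d(B) ≈ 3.1623, d(C) ≈ 14.3178, d(D) ≈ 13.6015, d(E) ≈ 7.8102. Nearest: B = (-3, 2) with distance 3.1623.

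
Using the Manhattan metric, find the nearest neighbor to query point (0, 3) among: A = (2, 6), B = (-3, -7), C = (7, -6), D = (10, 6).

Distances: d(A) = 5, d(B) = 13, d(C) = 16, d(D) = 13. Nearest: A = (2, 6) with distance 5.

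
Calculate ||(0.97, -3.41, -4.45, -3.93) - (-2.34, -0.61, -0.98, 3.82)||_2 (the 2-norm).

(Σ|x_i - y_i|^2)^(1/2) = (|0.97 - (-2.34)|^2 + |-3.41 - (-0.61)|^2 + |-4.45 - (-0.98)|^2 + |-3.93 - 3.82|^2)^(1/2)
= (3.31^2 + 2.8^2 + 3.47^2 + 7.75^2)^(1/2) = (10.9561 + 7.84 + 12.0409 + 60.0625)^(1/2) = (90.8995)^(1/2) ≈ 9.5341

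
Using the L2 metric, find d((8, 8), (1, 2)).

√(Σ(x_i - y_i)²) = √((8 - 1)² + (8 - 2)²)
= √(7² + 6²) = √(49 + 36) = √85 ≈ 9.2195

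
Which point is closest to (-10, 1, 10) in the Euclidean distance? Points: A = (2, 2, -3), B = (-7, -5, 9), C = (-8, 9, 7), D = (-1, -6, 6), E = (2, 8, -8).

Distances: d(A) ≈ 17.72, d(B) ≈ 6.7823, d(C) ≈ 8.775, d(D) ≈ 12.083, d(E) ≈ 22.7376. Nearest: B = (-7, -5, 9) with distance 6.7823.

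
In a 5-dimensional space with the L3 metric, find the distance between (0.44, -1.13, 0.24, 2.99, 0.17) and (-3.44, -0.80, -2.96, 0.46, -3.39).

(Σ|x_i - y_i|^3)^(1/3) = (|0.44 - (-3.44)|^3 + |-1.13 - (-0.8)|^3 + |0.24 - (-2.96)|^3 + |2.99 - 0.46|^3 + |0.17 - (-3.39)|^3)^(1/3)
= (3.88^3 + 0.33^3 + 3.2^3 + 2.53^3 + 3.56^3)^(1/3) ≈ (58.4111 + 0.0359 + 32.768 + 16.1943 + 45.118)^(1/3) = (152.5273)^(1/3) ≈ 5.343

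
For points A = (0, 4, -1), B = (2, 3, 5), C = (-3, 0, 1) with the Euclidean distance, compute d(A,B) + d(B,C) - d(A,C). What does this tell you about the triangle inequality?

d(A,B) = √(2² + 1² + 6²) = √41 ≈ 6.4031, d(B,C) = √(5² + 3² + 4²) = √50 ≈ 7.0711, d(A,C) = √(3² + 4² + 2²) = √29 ≈ 5.3852.
d(A,B) + d(B,C) - d(A,C) = 6.4031 + 7.0711 - 5.3852 = 13.4742 - 5.3852 = 8.089 (to 4 decimal places). This is ≥ 0, so the triangle inequality holds for these points.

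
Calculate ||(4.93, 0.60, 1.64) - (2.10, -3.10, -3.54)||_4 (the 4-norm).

(Σ|x_i - y_i|^4)^(1/4) = (|4.93 - 2.1|^4 + |0.6 - (-3.1)|^4 + |1.64 - (-3.54)|^4)^(1/4)
= (2.83^4 + 3.7^4 + 5.18^4)^(1/4) ≈ (64.1425 + 187.4161 + 719.9777)^(1/4) = (971.5363)^(1/4) ≈ 5.583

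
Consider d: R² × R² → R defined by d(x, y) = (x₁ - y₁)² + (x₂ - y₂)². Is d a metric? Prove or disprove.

No. The squared Euclidean distance fails the triangle inequality. Counterexample: x = (0, 0), y = (1, 3), z = (2, 6). d(x,z) = 2² + 6² = 40, but d(x,y) + d(y,z) = (1² + 3²) + (1² + 3²) = 10 + 10 = 20. Since 40 > 20, the triangle inequality is violated. (Note: √d, the ordinary Euclidean distance, IS a metric.)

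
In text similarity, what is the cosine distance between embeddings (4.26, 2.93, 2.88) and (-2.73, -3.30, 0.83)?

With u = (4.26, 2.93, 2.88), v = (-2.73, -3.30, 0.83):
u·v = 4.26·(-2.73) + 2.93·(-3.3) + 2.88·0.83 = (-11.6298) + (-9.669) + 2.3904 = -18.9084.
|u| = √(4.26² + 2.93² + 2.88²) = √(18.1476 + 8.5849 + 8.2944) = √35.0269, |v| = √((-2.73)² + (-3.3)² + 0.83²) = √(7.4529 + 10.89 + 0.6889) = √19.0318.
cos θ = (u·v)/(|u||v|) = -18.9084/(√35.0269·√19.0318) ≈ -0.7323
Cosine distance = 1 - cos θ ≈ 1 - (-0.7323) = 1.7323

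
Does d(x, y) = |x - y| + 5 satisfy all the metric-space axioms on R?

No. d fails identity of indiscernibles (specifically d(x,x) = 0): d(-4, -4) = |-4 - (-4)| + 5 = 0 + 5 = 5 ≠ 0.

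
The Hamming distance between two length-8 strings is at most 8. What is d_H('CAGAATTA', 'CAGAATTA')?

Differing positions: none. Hamming distance = 0. The maximum possible Hamming distance for length-8 strings is 8, so d_H/8 = 0/8 = 0.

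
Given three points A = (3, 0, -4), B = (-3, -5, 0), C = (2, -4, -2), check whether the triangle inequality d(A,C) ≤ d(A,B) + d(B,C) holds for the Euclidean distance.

d(A,B) = √(6² + 5² + 4²) = √77 ≈ 8.775, d(B,C) = √(5² + 1² + 2²) = √30 ≈ 5.4772, d(A,C) = √(1² + 4² + 2²) = √21 ≈ 4.5826.
d(A,C) ≈ 4.5826 ≤ 8.775 + 5.4772 = 14.2522. Triangle inequality is satisfied.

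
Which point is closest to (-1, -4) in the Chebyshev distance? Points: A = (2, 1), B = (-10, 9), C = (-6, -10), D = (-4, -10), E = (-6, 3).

Distances: d(A) = 5, d(B) = 13, d(C) = 6, d(D) = 6, d(E) = 7. Nearest: A = (2, 1) with distance 5.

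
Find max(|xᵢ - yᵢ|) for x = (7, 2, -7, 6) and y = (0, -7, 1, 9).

max(|x_i - y_i|) = max(|7 - 0|, |2 - (-7)|, |-7 - 1|, |6 - 9|) = max(7, 9, 8, 3) = 9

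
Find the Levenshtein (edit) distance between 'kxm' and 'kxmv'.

Let D[i][j] be the edit distance between the first i characters of 'kxm' and the first j characters of 'kxmv', with D[i][0] = i, D[0][j] = j, and D[i][j] = D[i-1][j-1] if the characters match, else 1 + min(D[i-1][j], D[i][j-1], D[i-1][j-1]). Filling the table (rows: prefixes of 'kxm', columns: prefixes of 'kxmv'):
     ε  k  x  m  v
  ε  0  1  2  3  4
  k  1  0  1  2  3
  x  2  1  0  1  2
  m  3  2  1  0  1
The bottom-right entry gives D[3][4] = 1, so no sequence of fewer than 1 edit works. Backtracking through the table gives one optimal edit sequence (1 edit):
  kxm → kxmv (ins v @4)
Edit distance = 1.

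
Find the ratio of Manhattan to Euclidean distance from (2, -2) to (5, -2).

L1 = |2 - 5| + |-2 - (-2)| = 3 + 0 = 3
L2 = √(3² + 0²) = √9 = 3
L1 ≥ L2 always (equality iff movement is along one axis); L1 = L2 here (movement is along a single axis).
Ratio L1/L2 = 3/3 = 1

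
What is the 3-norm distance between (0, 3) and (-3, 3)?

(Σ|x_i - y_i|^3)^(1/3) = (|0 - (-3)|^3 + |3 - 3|^3)^(1/3)
= (3^3 + 0^3)^(1/3) = (27 + 0)^(1/3) = (27)^(1/3) = 3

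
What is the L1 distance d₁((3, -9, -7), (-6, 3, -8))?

Σ|x_i - y_i| = |3 - (-6)| + |-9 - 3| + |-7 - (-8)| = 9 + 12 + 1 = 22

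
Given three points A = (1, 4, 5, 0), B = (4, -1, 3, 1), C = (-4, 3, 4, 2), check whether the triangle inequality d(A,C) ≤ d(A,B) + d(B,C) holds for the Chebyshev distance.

d(A,B) = max(3, 5, 2, 1) = 5, d(B,C) = max(8, 4, 1, 1) = 8, d(A,C) = max(5, 1, 1, 2) = 5.
d(A,C) = 5 ≤ 5 + 8 = 13. Triangle inequality is satisfied.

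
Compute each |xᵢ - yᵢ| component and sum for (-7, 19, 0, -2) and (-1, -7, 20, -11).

Σ|x_i - y_i| = |-7 - (-1)| + |19 - (-7)| + |0 - 20| + |-2 - (-11)| = 6 + 26 + 20 + 9 = 61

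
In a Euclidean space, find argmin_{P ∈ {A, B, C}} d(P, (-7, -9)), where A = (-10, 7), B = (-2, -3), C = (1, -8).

Distances: d(A) ≈ 16.2788, d(B) ≈ 7.8102, d(C) ≈ 8.0623. Nearest: B = (-2, -3) with distance 7.8102.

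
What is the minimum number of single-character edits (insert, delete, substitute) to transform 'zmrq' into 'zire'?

Let D[i][j] be the edit distance between the first i characters of 'zmrq' and the first j characters of 'zire', with D[i][0] = i, D[0][j] = j, and D[i][j] = D[i-1][j-1] if the characters match, else 1 + min(D[i-1][j], D[i][j-1], D[i-1][j-1]). Filling the table (rows: prefixes of 'zmrq', columns: prefixes of 'zire'):
     ε  z  i  r  e
  ε  0  1  2  3  4
  z  1  0  1  2  3
  m  2  1  1  2  3
  r  3  2  2  1  2
  q  4  3  3  2  2
The bottom-right entry gives D[4][4] = 2, so no sequence of fewer than 2 edits works. Backtracking through the table gives one optimal edit sequence (2 edits):
  zmrq → zirq (sub m→i @2)
  zirq → zire (sub q→e @4)
Edit distance = 2.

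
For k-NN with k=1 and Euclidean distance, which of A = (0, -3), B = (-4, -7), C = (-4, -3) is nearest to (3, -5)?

Distances: d(A) ≈ 3.6056, d(B) ≈ 7.2801, d(C) ≈ 7.2801. Nearest: A = (0, -3) with distance 3.6056.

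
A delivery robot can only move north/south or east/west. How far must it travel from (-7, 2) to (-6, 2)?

Σ|x_i - y_i| = |-7 - (-6)| + |2 - 2| = 1 + 0 = 1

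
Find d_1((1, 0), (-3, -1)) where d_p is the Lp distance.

Σ|x_i - y_i| = |1 - (-3)| + |0 - (-1)| = 4 + 1 = 5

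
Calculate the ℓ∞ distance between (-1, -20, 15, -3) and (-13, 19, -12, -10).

max(|x_i - y_i|) = max(|-1 - (-13)|, |-20 - 19|, |15 - (-12)|, |-3 - (-10)|) = max(12, 39, 27, 7) = 39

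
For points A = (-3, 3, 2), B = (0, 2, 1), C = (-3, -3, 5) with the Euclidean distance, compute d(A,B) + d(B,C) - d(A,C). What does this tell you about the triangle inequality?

d(A,B) = √(3² + 1² + 1²) = √11 ≈ 3.3166, d(B,C) = √(3² + 5² + 4²) = √50 ≈ 7.0711, d(A,C) = √(0² + 6² + 3²) = √45 ≈ 6.7082.
d(A,B) + d(B,C) - d(A,C) = 3.3166 + 7.0711 - 6.7082 = 10.3877 - 6.7082 = 3.6795 (to 4 decimal places). This is ≥ 0, so the triangle inequality holds for these points.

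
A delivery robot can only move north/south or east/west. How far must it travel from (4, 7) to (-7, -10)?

Σ|x_i - y_i| = |4 - (-7)| + |7 - (-10)| = 11 + 17 = 28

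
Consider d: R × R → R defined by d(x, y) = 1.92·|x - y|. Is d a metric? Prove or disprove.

Yes. Since |x - y| is a metric on R and 1.92 > 0, the positive scalar multiple 1.92·|x - y| is also a metric: scaling by a positive constant preserves non-negativity, identity (d=0 ⟺ |x-y|=0 ⟺ x=y), symmetry, and the triangle inequality.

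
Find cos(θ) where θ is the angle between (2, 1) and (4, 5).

With u = (2, 1), v = (4, 5):
u·v = 2·4 + 1·5 = 8 + 5 = 13.
|u| = √(2² + 1²) = √5, |v| = √(4² + 5²) = √41, so |u||v| = √(5·41) = √205.
cos θ = (u·v)/(|u||v|) = 13/√205 ≈ 0.908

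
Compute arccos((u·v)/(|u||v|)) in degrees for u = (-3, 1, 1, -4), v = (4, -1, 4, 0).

With u = (-3, 1, 1, -4), v = (4, -1, 4, 0):
u·v = (-3)·4 + 1·(-1) + 1·4 + (-4)·0 = (-12) + (-1) + 4 + 0 = -9.
|u| = √((-3)² + 1² + 1² + (-4)²) = √27, |v| = √(4² + (-1)² + 4² + 0²) = √33, so |u||v| = √(27·33) = √891.
cos θ = (u·v)/(|u||v|) = -9/√891 ≈ -0.301511
θ = arccos(-0.301511) ≈ 107.55°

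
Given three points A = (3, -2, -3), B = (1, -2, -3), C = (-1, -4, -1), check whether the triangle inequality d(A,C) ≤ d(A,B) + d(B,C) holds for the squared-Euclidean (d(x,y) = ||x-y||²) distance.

d(A,B) = 2² + 0² + 0² = 4, d(B,C) = 2² + 2² + 2² = 12, d(A,C) = 4² + 2² + 2² = 24.
d(A,C) = 24 > 4 + 12 = 16. Triangle inequality is VIOLATED. (Squared-Euclidean is not a metric — this is a counterexample.)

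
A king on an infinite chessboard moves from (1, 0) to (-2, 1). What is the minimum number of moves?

max(|x_i - y_i|) = max(|1 - (-2)|, |0 - 1|) = max(3, 1) = 3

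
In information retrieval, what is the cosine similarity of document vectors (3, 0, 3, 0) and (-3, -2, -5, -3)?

With u = (3, 0, 3, 0), v = (-3, -2, -5, -3):
u·v = 3·(-3) + 0·(-2) + 3·(-5) + 0·(-3) = (-9) + 0 + (-15) + 0 = -24.
|u| = √(3² + 0² + 3² + 0²) = √18, |v| = √((-3)² + (-2)² + (-5)² + (-3)²) = √47, so |u||v| = √(18·47) = √846.
cos θ = (u·v)/(|u||v|) = -24/√846 ≈ -0.8251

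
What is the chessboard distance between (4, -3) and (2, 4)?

max(|x_i - y_i|) = max(|4 - 2|, |-3 - 4|) = max(2, 7) = 7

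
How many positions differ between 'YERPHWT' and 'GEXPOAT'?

Differing positions: 1, 3, 5, 6. Hamming distance = 4.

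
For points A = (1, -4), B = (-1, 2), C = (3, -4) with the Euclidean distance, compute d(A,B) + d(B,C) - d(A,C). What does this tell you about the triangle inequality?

d(A,B) = √(2² + 6²) = √40 ≈ 6.3246, d(B,C) = √(4² + 6²) = √52 ≈ 7.2111, d(A,C) = √(2² + 0²) = √4 = 2.
d(A,B) + d(B,C) - d(A,C) = 6.3246 + 7.2111 - 2 = 13.5357 - 2 = 11.5357 (to 4 decimal places). This is ≥ 0, so the triangle inequality holds for these points.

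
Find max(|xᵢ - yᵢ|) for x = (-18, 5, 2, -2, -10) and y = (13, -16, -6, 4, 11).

max(|x_i - y_i|) = max(|-18 - 13|, |5 - (-16)|, |2 - (-6)|, |-2 - 4|, |-10 - 11|) = max(31, 21, 8, 6, 21) = 31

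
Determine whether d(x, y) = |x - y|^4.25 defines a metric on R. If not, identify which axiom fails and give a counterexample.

No. d(x,y) = |x-y|^4.25 fails the triangle inequality since p = 4.25 > 1. Counterexample: x = 2, y = 13, z = 25. d(x,z) = |2 - 25|^4.25 = 23^4.25 ≈ 612834.6366, but d(x,y) + d(y,z) = 11^4.25 + 12^4.25 ≈ 26663.6078 + 38594.0447 = 65257.6525. Since 612834.6366 > 65257.6525, the triangle inequality is violated.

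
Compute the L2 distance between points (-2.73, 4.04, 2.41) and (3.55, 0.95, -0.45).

(Σ|x_i - y_i|^2)^(1/2) = (|-2.73 - 3.55|^2 + |4.04 - 0.95|^2 + |2.41 - (-0.45)|^2)^(1/2)
= (6.28^2 + 3.09^2 + 2.86^2)^(1/2) = (39.4384 + 9.5481 + 8.1796)^(1/2) = (57.1661)^(1/2) ≈ 7.5608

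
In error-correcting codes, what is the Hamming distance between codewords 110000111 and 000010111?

Differing positions: 1, 2, 5. Hamming distance = 3.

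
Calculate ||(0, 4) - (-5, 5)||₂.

√(Σ(x_i - y_i)²) = √((0 - (-5))² + (4 - 5)²)
= √(5² + (-1)²) = √(25 + 1) = √26 ≈ 5.099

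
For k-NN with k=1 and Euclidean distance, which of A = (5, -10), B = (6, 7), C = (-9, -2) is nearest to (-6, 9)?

Distances: d(A) ≈ 21.9545, d(B) ≈ 12.1655, d(C) ≈ 11.4018. Nearest: C = (-9, -2) with distance 11.4018.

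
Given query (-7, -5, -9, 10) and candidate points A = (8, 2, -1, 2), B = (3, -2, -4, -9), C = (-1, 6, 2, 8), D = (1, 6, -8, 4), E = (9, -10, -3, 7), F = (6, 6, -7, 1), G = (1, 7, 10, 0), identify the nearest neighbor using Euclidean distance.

Distances: d(A) ≈ 20.0499, d(B) ≈ 22.2486, d(C) ≈ 16.7929, d(D) ≈ 14.8997, d(E) ≈ 18.0555, d(F) ≈ 19.3649, d(G) ≈ 25.865. Nearest: D = (1, 6, -8, 4) with distance 14.8997.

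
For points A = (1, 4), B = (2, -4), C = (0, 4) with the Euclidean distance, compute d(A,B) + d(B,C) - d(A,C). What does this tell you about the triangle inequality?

d(A,B) = √(1² + 8²) = √65 ≈ 8.0623, d(B,C) = √(2² + 8²) = √68 ≈ 8.2462, d(A,C) = √(1² + 0²) = √1 = 1.
d(A,B) + d(B,C) - d(A,C) = 8.0623 + 8.2462 - 1 = 16.3085 - 1 = 15.3085 (to 4 decimal places). This is ≥ 0, so the triangle inequality holds for these points.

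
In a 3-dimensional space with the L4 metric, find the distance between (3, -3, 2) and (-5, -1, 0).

(Σ|x_i - y_i|^4)^(1/4) = (|3 - (-5)|^4 + |-3 - (-1)|^4 + |2 - 0|^4)^(1/4)
= (8^4 + 2^4 + 2^4)^(1/4) = (4096 + 16 + 16)^(1/4) = (4128)^(1/4) ≈ 8.0156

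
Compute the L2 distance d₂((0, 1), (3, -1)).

√(Σ(x_i - y_i)²) = √((0 - 3)² + (1 - (-1))²)
= √((-3)² + 2²) = √(9 + 4) = √13 ≈ 3.6056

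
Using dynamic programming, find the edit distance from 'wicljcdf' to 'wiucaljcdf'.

Let D[i][j] be the edit distance between the first i characters of 'wicljcdf' and the first j characters of 'wiucaljcdf', with D[i][0] = i, D[0][j] = j, and D[i][j] = D[i-1][j-1] if the characters match, else 1 + min(D[i-1][j], D[i][j-1], D[i-1][j-1]). Filling the table (rows: prefixes of 'wicljcdf', columns: prefixes of 'wiucaljcdf'):
     ε  w  i  u  c  a  l  j  c  d  f
  ε  0  1  2  3  4  5  6  7  8  9 10
  w  1  0  1  2  3  4  5  6  7  8  9
  i  2  1  0  1  2  3  4  5  6  7  8
  c  3  2  1  1  1  2  3  4  5  6  7
  l  4  3  2  2  2  2  2  3  4  5  6
  j  5  4  3  3  3  3  3  2  3  4  5
  c  6  5  4  4  3  4  4  3  2  3  4
  d  7  6  5  5  4  4  5  4  3  2  3
  f  8  7  6  6  5  5  5  5  4  3  2
The bottom-right entry gives D[8][10] = 2, so no sequence of fewer than 2 edits works. Backtracking through the table gives one optimal edit sequence (2 edits):
  wicljcdf → wiucljcdf (ins u @3)
  wiucljcdf → wiucaljcdf (ins a @5)
Edit distance = 2.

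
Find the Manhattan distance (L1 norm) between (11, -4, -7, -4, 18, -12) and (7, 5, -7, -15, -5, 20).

Σ|x_i - y_i| = |11 - 7| + |-4 - 5| + |-7 - (-7)| + |-4 - (-15)| + |18 - (-5)| + |-12 - 20| = 4 + 9 + 0 + 11 + 23 + 32 = 79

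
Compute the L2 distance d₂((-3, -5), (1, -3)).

√(Σ(x_i - y_i)²) = √((-3 - 1)² + (-5 - (-3))²)
= √((-4)² + (-2)²) = √(16 + 4) = √20 ≈ 4.4721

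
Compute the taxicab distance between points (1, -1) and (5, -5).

Σ|x_i - y_i| = |1 - 5| + |-1 - (-5)| = 4 + 4 = 8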